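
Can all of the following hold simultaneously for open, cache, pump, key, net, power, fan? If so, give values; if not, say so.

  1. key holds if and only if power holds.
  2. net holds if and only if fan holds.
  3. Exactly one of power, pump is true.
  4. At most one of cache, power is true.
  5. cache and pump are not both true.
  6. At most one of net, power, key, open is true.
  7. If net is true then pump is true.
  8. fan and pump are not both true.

open: True, cache: False, pump: True, key: False, net: False, power: False, fan: False

  (1) key=F, power=F — same ✓
  (2) net=F, fan=F — same ✓
  (3) {power, pump}: 1 true — exactly one ✓
  (4) {cache, power}: 0 true — at most one ✓
  (5) cache=F, pump=T — not both ✓
  (6) {net, power, key, open}: 1 true — at most one ✓
  (7) net=F ⇒ pump: vacuous ✓
  (8) fan=F, pump=T — not both ✓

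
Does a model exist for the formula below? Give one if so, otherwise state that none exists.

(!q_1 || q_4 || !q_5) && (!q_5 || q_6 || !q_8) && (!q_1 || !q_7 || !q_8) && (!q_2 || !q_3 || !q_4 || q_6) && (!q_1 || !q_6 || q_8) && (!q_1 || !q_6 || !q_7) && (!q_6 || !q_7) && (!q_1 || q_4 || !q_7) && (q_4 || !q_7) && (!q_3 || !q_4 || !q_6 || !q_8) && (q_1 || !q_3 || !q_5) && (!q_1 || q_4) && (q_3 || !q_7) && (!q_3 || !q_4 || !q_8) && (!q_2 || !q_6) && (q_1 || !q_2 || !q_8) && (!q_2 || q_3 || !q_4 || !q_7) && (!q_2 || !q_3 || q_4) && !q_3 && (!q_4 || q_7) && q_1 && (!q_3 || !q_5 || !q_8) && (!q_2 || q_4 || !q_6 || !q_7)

No satisfying assignment exists.

Case q_1 = True:
  (!q_1 || q_4) forces q_4 = True.
  (!q_3) forces q_3 = False.
  (q_3 || !q_7) forces q_7 = False.
  Clause (!q_4 || q_7) is falsified — contradiction.
Case q_1 = False:
  Clause (q_1) is falsified — contradiction.
Both cases fail, so the formula is unsatisfiable.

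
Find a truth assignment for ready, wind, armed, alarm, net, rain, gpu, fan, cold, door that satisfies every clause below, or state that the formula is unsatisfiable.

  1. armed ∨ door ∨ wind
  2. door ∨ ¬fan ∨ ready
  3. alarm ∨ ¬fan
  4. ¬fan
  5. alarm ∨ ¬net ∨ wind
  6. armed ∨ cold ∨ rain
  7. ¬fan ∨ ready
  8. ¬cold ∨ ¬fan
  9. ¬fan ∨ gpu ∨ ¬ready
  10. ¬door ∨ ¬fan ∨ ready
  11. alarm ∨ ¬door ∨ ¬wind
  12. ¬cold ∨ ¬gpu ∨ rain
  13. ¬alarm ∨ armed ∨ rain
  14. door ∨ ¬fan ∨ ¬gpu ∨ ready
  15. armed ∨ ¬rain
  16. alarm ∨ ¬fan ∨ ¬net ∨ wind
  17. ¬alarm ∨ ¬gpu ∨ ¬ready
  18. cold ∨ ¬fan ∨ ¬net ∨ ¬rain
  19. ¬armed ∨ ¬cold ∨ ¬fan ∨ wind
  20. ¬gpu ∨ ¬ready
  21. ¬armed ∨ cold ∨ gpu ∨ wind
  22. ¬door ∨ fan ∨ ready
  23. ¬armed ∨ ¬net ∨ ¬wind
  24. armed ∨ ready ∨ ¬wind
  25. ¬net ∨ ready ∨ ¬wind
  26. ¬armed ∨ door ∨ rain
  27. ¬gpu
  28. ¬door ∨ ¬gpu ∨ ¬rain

Unit clause (¬fan) forces fan = False.
Unit clause (¬gpu) forces gpu = False.
Set ready = False.
  then (¬door ∨ fan ∨ ready) forces door = False.
Set wind = True.
  then (armed ∨ ready ∨ ¬wind) forces armed = True.
  then (¬net ∨ ready ∨ ¬wind) forces net = False.
  then (¬armed ∨ door ∨ rain) forces rain = True.
Set alarm = True.
Set cold = True.
All clauses satisfied.

ready = False, wind = True, armed = True, alarm = True, net = False, rain = True, gpu = False, fan = False, cold = True, door = False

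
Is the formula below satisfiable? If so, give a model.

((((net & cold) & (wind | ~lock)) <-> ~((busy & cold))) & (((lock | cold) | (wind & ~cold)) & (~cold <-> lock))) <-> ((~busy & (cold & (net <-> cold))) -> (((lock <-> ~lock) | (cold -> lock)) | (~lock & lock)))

lock = False, net = False, cold = True, busy = True, wind = True

  ((((net & cold) & (wind | ~lock)) <-> ~((busy & cold))) & (((lock | cold) | (wind & ~cold)) & (~cold <-> lock))) <-> ((~busy & (cold & (net <-> cold))) -> (((lock <-> ~lock) | (cold -> lock)) | (~lock & lock))) = True
    (((net & cold) & (wind | ~lock)) <-> ~((busy & cold))) & (((lock | cold) | (wind & ~cold)) & (~cold <-> lock)) = True
      ((net & cold) & (wind | ~lock)) <-> ~((busy & cold)) = True
        (net & cold) & (wind | ~lock) = False
          net & cold = False
          wind | ~lock = True
            ~lock = True
        ~((busy & cold)) = False
          busy & cold = True
      ((lock | cold) | (wind & ~cold)) & (~cold <-> lock) = True
        (lock | cold) | (wind & ~cold) = True
          lock | cold = True
          wind & ~cold = False
            ~cold = False
        ~cold <-> lock = True
          ~cold = False
    (~busy & (cold & (net <-> cold))) -> (((lock <-> ~lock) | (cold -> lock)) | (~lock & lock)) = True
      ~busy & (cold & (net <-> cold)) = False
        ~busy = False
        cold & (net <-> cold) = False
          net <-> cold = False
      ((lock <-> ~lock) | (cold -> lock)) | (~lock & lock) = False
        (lock <-> ~lock) | (cold -> lock) = False
          lock <-> ~lock = False
            ~lock = True
          cold -> lock = False
        ~lock & lock = False
          ~lock = True
The formula evaluates to True.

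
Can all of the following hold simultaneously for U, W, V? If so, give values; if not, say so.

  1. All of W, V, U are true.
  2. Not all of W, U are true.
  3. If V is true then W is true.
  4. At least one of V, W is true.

Case U = True:
  (1) forces W = True.
  Constraint (2) is violated (W=T, U=T) — contradiction.
Case U = False:
  Constraint (1) is violated (U=F) — contradiction.
Both cases fail — unsatisfiable.

No satisfying assignment exists.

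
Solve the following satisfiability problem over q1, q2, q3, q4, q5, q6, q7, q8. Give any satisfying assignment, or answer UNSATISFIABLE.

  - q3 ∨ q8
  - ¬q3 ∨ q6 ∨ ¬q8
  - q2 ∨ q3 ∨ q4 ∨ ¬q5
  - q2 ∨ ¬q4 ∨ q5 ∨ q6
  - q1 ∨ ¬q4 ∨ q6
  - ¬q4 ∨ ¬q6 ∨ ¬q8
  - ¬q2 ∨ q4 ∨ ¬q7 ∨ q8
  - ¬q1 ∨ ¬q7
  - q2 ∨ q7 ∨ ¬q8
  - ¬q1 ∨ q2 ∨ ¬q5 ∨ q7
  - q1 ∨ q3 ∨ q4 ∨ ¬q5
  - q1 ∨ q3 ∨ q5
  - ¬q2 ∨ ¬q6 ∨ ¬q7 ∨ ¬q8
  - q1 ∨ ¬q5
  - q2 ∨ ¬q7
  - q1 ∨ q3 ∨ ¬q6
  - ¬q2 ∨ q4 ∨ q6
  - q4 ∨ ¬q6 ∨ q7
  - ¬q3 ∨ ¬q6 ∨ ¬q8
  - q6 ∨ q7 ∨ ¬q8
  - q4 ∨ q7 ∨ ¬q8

Set q1 = False.
  then (q1 ∨ ¬q5) forces q5 = False.
  then (q1 ∨ q3 ∨ q5) forces q3 = True.
Set q2 = True.
Try q4 = False:
  (¬q2 ∨ q4 ∨ q6) forces q6 = True.
  (q4 ∨ ¬q6 ∨ q7) forces q7 = True.
  (¬q2 ∨ q4 ∨ ¬q7 ∨ q8) forces q8 = True.
  clause (¬q2 ∨ ¬q6 ∨ ¬q7 ∨ ¬q8) is falsified — backtrack.
So q4 = True.
  then (q1 ∨ ¬q4 ∨ q6) forces q6 = True.
  then (¬q4 ∨ ¬q6 ∨ ¬q8) forces q8 = False.
Set q7 = False.
All clauses satisfied.

q1=F, q2=T, q3=T, q4=T, q5=F, q6=T, q7=F, q8=F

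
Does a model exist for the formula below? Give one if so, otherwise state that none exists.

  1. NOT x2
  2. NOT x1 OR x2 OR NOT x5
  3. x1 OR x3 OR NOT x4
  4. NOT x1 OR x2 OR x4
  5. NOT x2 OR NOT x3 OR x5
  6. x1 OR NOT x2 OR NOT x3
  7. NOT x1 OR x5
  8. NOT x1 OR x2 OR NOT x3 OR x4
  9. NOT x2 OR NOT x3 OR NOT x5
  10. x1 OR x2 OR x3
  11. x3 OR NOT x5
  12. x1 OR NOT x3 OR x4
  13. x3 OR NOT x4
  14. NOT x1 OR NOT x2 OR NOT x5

Unit clause (NOT x2) forces x2 = False.
Try x1 = True:
  (NOT x1 OR x2 OR NOT x5) forces x5 = False.
  clause (NOT x1 OR x5) is falsified — backtrack.
So x1 = False.
  then (x1 OR x2 OR x3) forces x3 = True.
  then (x1 OR NOT x3 OR x4) forces x4 = True.
Set x5 = True.
All clauses satisfied.

x1 = False; x2 = False; x3 = True; x4 = True; x5 = True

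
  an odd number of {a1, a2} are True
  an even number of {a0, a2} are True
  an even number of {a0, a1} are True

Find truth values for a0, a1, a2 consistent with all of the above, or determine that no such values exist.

No satisfying assignment exists.

Adding constraints 1, 2, 3 mod 2: every variable appears an even number of times on the left, so the left side is 0.
But the right sides sum to 1 (mod 2). 0 ≠ 1 — the system is inconsistent.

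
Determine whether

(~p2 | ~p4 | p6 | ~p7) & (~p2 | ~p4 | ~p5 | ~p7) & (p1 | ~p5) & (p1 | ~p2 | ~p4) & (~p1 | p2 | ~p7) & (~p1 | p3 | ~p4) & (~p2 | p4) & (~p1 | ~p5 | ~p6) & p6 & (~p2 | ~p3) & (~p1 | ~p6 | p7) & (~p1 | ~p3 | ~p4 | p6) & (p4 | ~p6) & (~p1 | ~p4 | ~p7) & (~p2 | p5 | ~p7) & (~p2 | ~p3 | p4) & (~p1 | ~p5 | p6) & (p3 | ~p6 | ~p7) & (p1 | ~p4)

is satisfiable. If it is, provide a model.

UNSATISFIABLE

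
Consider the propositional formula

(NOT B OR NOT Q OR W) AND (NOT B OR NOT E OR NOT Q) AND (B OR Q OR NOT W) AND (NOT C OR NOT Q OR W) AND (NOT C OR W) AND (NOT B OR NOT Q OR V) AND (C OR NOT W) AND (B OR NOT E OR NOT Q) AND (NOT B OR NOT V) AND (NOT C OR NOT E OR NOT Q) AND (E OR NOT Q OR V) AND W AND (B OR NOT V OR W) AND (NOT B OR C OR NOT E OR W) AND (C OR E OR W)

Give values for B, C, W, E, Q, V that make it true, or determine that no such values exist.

Unit clause (W) forces W = True.
In (C OR NOT W) only C is left, so C = True.
Set B = True.
  then (NOT B OR NOT V) forces V = False.
  then (NOT B OR NOT Q OR V) forces Q = False.
Set E = False.
All clauses satisfied.

B = True; C = True; W = True; E = False; Q = False; V = False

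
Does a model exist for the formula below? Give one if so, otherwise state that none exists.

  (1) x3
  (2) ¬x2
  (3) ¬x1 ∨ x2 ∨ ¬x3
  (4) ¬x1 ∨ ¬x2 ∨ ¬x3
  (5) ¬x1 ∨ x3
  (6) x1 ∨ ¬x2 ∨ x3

x1 = False, x2 = False, x3 = True

Unit clause (x3) forces x3 = True.
Unit clause (¬x2) forces x2 = False.
In (¬x1 ∨ x2 ∨ ¬x3) only ¬x1 is left, so x1 = False.
Check each clause:
  (x3): x3 holds.
  (¬x2): ¬x2 holds.
  (¬x1 ∨ x2 ∨ ¬x3): ¬x1 holds.
  (¬x1 ∨ ¬x2 ∨ ¬x3): ¬x1 holds.
  (¬x1 ∨ x3): ¬x1 holds.
  (x1 ∨ ¬x2 ∨ x3): ¬x2 holds.
All clauses satisfied.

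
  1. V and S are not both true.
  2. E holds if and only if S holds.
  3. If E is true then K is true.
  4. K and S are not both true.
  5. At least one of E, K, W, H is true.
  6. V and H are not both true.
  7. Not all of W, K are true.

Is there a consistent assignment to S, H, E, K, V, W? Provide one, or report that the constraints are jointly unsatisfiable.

S: False, H: True, E: False, K: False, V: False, W: True

  (1) V=F, S=F — not both ✓
  (2) E=F, S=F — same ✓
  (3) E=F ⇒ K: vacuous ✓
  (4) K=F, S=F — not both ✓
  (5) {E, K, W, H}: 2 true — at least one ✓
  (6) V=F, H=T — not both ✓
  (7) {W, K}: 1/2 true — not all ✓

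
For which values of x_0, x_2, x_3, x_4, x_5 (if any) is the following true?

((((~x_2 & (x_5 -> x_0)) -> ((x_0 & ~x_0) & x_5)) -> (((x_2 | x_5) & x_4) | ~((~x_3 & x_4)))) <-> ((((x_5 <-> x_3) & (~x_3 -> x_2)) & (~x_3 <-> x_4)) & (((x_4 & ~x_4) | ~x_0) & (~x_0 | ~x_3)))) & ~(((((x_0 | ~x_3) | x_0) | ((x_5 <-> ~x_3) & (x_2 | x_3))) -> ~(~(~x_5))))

Case x_5 = True: the formula simplifies to ((((~x_2 & x_0) -> (x_0 & ~x_0)) -> (x_4 | ~((~x_3 & x_4)))) <-> (((x_3 & (~x_3 -> x_2)) & (~x_3 <-> x_4)) & (((x_4 & ~x_4) | ~x_0) & (~x_0 | ~x_3)))) & ~(~((((x_0 | ~x_3) | x_0) | (~x_3 & (x_2 | x_3))))).
  x_3 = True: simplifies to (~x_4 & (((x_4 & ~x_4) | ~x_0) & ~x_0)) & ~(~((x_0 | x_0))).
    x_0 = True: the conjunct ~x_0 is False.
    x_0 = False: the conjunct ~(~((x_0 | x_0))) becomes ~(~False) = False.
  x_3 = False: simplifies to ~((((~x_2 & x_0) -> (x_0 & ~x_0)) -> (x_4 | ~x_4))).
    x_4 = True: this becomes ~((((~x_2 & x_0) -> (x_0 & ~x_0)) -> True)) = False.
    x_4 = False: this becomes ~((((~x_2 & x_0) -> (x_0 & ~x_0)) -> True)) = False.
Case x_5 = False: the conjunct ~(((((x_0 | ~x_3) | x_0) | ((x_5 <-> ~x_3) & (x_2 | x_3))) -> ~(~(~x_5)))) becomes ~(((((x_0 | ~x_3) | x_0) | (x_3 & (x_2 | x_3))) -> True)) = False.
Both cases fail — unsatisfiable.

The formula is unsatisfiable.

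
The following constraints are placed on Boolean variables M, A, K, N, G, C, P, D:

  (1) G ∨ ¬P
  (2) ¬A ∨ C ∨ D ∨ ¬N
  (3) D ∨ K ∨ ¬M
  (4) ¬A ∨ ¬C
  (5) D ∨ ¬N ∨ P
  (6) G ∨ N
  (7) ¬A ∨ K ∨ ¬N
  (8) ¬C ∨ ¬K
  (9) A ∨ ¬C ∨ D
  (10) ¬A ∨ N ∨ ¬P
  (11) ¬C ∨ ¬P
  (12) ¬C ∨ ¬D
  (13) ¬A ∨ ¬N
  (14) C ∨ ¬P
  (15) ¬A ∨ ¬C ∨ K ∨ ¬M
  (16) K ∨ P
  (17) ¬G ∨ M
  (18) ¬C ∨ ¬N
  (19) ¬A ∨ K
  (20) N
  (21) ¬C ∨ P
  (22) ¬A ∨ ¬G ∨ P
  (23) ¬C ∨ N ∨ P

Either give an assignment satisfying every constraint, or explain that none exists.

M = True, A = False, K = True, N = True, G = False, C = False, P = False, D = True

Unit clause (N) forces N = True.
In (¬A ∨ ¬N) only ¬A is left, so A = False.
In (¬C ∨ ¬N) only ¬C is left, so C = False.
In (C ∨ ¬P) only ¬P is left, so P = False.
In (K ∨ P) only K is left, so K = True.
In (D ∨ ¬N ∨ P) only D is left, so D = True.
Set M = True.
Set G = False.
All clauses satisfied.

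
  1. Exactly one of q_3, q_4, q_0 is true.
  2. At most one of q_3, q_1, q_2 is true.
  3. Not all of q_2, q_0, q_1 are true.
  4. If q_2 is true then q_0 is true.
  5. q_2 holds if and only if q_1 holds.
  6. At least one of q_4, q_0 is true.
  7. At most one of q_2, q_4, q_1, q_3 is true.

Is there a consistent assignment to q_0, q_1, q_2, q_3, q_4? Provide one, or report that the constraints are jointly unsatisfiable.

q_0 = False, q_1 = False, q_2 = False, q_3 = False, q_4 = True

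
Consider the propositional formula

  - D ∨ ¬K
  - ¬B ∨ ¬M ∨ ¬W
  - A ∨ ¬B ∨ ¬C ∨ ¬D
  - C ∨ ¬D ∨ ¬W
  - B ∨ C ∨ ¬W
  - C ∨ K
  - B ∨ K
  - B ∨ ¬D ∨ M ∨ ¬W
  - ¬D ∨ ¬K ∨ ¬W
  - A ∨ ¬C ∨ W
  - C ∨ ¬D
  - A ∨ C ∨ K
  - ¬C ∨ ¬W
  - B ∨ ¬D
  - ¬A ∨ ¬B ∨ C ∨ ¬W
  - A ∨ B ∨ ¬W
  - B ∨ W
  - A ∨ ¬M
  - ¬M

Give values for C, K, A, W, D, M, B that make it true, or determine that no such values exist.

C=T, K=F, A=T, W=F, D=F, M=F, B=T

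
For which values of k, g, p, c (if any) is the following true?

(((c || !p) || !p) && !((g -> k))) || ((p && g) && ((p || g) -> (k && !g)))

k = False, g = True, p = True, c = True

  (((c || !p) || !p) && !((g -> k))) || ((p && g) && ((p || g) -> (k && !g))) = True
    ((c || !p) || !p) && !((g -> k)) = True
      (c || !p) || !p = True
        c || !p = True
          !p = False
        !p = False
      !((g -> k)) = True
        g -> k = False
    (p && g) && ((p || g) -> (k && !g)) = False
      p && g = True
      (p || g) -> (k && !g) = False
        p || g = True
        k && !g = False
          !g = False
The formula evaluates to True.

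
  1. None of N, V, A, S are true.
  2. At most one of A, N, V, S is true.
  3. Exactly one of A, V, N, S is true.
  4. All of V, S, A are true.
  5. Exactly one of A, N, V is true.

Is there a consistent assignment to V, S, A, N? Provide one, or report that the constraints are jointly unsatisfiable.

Case V = True:
  Constraint (1) is violated (V=T) — contradiction.
Case V = False:
  Constraint (4) is violated (V=F) — contradiction.
Both cases fail — unsatisfiable.

Unsatisfiable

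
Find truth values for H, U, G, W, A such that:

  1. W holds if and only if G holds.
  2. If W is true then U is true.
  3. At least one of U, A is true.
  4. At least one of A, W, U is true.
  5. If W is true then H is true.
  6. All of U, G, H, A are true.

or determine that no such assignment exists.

H: True, U: True, G: True, W: True, A: True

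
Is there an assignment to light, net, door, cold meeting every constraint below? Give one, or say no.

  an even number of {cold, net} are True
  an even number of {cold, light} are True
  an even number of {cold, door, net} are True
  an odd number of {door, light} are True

light: True, net: True, door: False, cold: True

{cold, net}: 2 true → even ✓
{cold, light}: 2 true → even ✓
{cold, door, net}: 2 true → even ✓
{door, light}: 1 true → odd ✓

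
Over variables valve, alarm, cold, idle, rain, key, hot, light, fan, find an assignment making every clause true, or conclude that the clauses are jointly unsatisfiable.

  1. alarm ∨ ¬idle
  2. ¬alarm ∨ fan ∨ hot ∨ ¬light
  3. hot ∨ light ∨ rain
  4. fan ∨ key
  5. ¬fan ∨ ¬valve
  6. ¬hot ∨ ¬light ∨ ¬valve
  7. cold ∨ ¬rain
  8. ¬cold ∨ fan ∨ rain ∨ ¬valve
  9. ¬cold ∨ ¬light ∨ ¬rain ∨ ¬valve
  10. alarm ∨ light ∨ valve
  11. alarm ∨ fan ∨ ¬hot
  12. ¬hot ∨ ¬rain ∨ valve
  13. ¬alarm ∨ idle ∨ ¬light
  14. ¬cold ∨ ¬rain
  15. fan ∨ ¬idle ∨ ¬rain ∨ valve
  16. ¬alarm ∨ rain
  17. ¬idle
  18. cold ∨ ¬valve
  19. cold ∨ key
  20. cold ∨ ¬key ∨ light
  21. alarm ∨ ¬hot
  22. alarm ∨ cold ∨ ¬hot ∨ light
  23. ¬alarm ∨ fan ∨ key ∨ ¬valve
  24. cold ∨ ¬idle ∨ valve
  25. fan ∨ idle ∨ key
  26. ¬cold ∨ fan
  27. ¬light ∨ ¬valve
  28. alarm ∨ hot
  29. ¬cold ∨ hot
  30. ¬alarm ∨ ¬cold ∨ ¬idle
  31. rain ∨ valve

No satisfying assignment exists.

Case alarm = True:
  (¬alarm ∨ rain) forces rain = True.
  (cold ∨ ¬rain) forces cold = True.
  Clause (¬cold ∨ ¬rain) is falsified — contradiction.
Case alarm = False:
  (alarm ∨ ¬idle) forces idle = False.
  (alarm ∨ ¬hot) forces hot = False.
  Clause (alarm ∨ hot) is falsified — contradiction.
Both cases fail, so the formula is unsatisfiable.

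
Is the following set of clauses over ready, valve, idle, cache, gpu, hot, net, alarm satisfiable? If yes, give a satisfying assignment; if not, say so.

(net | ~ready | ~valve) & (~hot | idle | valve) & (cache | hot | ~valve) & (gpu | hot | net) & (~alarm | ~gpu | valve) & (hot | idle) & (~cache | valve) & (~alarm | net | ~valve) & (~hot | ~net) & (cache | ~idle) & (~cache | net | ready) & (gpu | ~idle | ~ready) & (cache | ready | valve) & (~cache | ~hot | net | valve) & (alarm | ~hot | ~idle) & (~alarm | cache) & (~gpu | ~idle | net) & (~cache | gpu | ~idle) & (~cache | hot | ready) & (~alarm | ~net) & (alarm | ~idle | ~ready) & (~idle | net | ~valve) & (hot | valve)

ready=F, valve=T, idle=F, cache=F, gpu=T, hot=T, net=F, alarm=F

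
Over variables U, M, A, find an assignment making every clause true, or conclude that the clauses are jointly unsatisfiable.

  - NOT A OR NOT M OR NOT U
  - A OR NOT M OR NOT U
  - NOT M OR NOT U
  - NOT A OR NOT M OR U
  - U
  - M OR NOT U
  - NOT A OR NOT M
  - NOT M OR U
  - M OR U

No satisfying assignment exists.

Case U = True:
  (NOT M OR NOT U) forces M = False.
  Clause (M OR NOT U) is falsified — contradiction.
Case U = False:
  Clause (U) is falsified — contradiction.
Both cases fail, so the formula is unsatisfiable.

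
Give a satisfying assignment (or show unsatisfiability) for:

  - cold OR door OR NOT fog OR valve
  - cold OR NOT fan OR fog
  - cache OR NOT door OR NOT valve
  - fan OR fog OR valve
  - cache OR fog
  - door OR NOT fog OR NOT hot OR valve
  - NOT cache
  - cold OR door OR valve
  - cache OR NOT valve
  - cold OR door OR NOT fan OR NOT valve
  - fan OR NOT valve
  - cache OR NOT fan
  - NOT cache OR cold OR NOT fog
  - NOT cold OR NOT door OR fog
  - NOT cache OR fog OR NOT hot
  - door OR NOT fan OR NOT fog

Unit clause (NOT cache) forces cache = False.
In (cache OR NOT valve) only NOT valve is left, so valve = False.
In (cache OR NOT fan) only NOT fan is left, so fan = False.
In (fan OR fog OR valve) only fog is left, so fog = True.
Set cold = False.
  then (cold OR door OR NOT fog OR valve) forces door = True.
Set hot = False.
All clauses satisfied.

fan = False, fog = True, cold = False, door = True, cache = False, valve = False, hot = False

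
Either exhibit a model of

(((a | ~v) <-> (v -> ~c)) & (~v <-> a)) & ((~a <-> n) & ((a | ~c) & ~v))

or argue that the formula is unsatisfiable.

v = False, n = False, c = False, a = True

  ((a | ~v) <-> (v -> ~c)) & (~v <-> a) = True
    (a | ~v) <-> (v -> ~c) = True
      a | ~v = True
        ~v = True
      v -> ~c = True
        ~c = True
    ~v <-> a = True
      ~v = True
  (~a <-> n) & ((a | ~c) & ~v) = True
    ~a <-> n = True
      ~a = False
    (a | ~c) & ~v = True
      a | ~c = True
        ~c = True
      ~v = True
Both conjuncts True, so the formula holds.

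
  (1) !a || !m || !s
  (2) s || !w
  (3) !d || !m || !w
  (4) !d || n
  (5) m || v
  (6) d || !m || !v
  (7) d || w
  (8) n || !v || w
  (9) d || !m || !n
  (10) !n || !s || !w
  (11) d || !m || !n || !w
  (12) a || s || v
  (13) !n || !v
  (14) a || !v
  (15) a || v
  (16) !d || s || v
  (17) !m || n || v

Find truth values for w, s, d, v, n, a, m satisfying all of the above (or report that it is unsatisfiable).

Set w = True.
  then (s || !w) forces s = True.
  then (!n || !s || !w) forces n = False.
  then (!d || n) forces d = False.
Try v = False:
  (m || v) forces m = True.
  clause (!m || n || v) is falsified — backtrack.
So v = True.
  then (d || !m || !v) forces m = False.
  then (a || !v) forces a = True.
All clauses satisfied.

w = True; s = True; d = False; v = True; n = False; a = True; m = False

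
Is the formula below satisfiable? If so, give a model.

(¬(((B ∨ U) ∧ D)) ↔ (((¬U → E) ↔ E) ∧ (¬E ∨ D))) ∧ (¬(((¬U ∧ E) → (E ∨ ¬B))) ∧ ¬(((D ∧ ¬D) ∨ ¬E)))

No satisfying assignment exists.

The conjunct ¬(((¬U ∧ E) → (E ∨ ¬B))) is unsatisfiable on its own:
  U=F, B=F, E=F: evaluates to False.
  U=F, B=F, E=T: evaluates to False.
  U=F, B=T, E=F: evaluates to False.
  U=F, B=T, E=T: evaluates to False.
  U=T, B=F, E=F: evaluates to False.
  U=T, B=F, E=T: evaluates to False.
  U=T, B=T, E=F: evaluates to False.
  U=T, B=T, E=T: evaluates to False.
So the whole conjunction is unsatisfiable.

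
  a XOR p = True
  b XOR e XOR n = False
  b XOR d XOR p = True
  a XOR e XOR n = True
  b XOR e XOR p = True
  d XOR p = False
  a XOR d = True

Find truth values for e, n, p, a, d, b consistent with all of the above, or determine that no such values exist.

e = True; n = False; p = True; a = False; d = True; b = True

a XOR p = F XOR T = True ✓
b XOR e XOR n = T XOR T XOR F = False ✓
b XOR d XOR p = T XOR T XOR T = True ✓
a XOR e XOR n = F XOR T XOR F = True ✓
b XOR e XOR p = T XOR T XOR T = True ✓
d XOR p = T XOR T = False ✓
a XOR d = F XOR T = True ✓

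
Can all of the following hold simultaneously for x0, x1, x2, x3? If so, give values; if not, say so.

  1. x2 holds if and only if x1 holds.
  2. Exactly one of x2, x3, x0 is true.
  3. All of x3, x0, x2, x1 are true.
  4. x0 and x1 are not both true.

Case x0 = True:
  (2) with x0=T forces x2 = False.
  Constraint (3) is violated (x2=F) — contradiction.
Case x0 = False:
  Constraint (3) is violated (x0=F) — contradiction.
Both cases fail — unsatisfiable.

No satisfying assignment exists.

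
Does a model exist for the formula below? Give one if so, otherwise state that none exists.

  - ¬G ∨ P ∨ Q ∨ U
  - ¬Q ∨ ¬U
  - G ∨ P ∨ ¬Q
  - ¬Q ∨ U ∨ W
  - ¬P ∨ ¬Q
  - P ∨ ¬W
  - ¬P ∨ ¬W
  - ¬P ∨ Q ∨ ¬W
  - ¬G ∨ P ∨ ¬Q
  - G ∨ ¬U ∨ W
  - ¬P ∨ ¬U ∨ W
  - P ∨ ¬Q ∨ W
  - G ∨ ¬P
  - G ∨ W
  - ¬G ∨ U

G=T, P=F, Q=F, W=F, U=T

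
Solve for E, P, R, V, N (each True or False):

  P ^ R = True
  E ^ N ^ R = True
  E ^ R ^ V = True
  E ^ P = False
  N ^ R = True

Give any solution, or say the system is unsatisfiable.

E = False; P = False; R = True; V = False; N = False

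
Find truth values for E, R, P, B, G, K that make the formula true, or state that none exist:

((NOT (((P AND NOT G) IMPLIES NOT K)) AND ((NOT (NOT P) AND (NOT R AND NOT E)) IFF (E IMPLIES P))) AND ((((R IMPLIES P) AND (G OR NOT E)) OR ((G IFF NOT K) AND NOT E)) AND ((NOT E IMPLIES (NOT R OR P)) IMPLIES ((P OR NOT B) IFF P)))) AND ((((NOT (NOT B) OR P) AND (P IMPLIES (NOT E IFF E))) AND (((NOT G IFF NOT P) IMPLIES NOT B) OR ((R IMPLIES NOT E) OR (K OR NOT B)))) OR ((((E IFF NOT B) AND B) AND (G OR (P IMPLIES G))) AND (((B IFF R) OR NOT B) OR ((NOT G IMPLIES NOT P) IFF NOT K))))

Unsatisfiable — no assignment works.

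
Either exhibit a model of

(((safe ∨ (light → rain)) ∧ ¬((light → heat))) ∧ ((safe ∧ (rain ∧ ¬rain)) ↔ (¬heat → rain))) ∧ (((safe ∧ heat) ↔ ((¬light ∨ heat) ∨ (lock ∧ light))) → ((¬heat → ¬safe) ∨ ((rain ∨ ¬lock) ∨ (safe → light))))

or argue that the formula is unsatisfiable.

lock=T, rain=F, light=T, safe=T, heat=F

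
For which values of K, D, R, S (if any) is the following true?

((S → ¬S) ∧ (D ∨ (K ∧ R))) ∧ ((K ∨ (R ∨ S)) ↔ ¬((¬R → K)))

No satisfying assignment exists.

Case K = True: the conjunct (K ∨ (R ∨ S)) ↔ ¬((¬R → K)) becomes (True ∨ (R ∨ S)) ↔ ¬True = False.
Case K = False: the formula simplifies to ((S → ¬S) ∧ D) ∧ ((R ∨ S) ↔ ¬R).
  S = True: the conjunct S → ¬S becomes True → ¬True = False.
  S = False: simplifies to D ∧ (R ↔ ¬R).
    R = True: the conjunct R ↔ ¬R becomes True ↔ ¬True = False.
    R = False: the conjunct R ↔ ¬R becomes False ↔ ¬False = False.
Both cases fail — unsatisfiable.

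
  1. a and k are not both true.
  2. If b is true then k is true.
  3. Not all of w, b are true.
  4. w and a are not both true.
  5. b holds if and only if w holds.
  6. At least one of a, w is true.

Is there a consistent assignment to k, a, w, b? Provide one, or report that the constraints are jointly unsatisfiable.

k = False; a = True; w = False; b = False

  (1) a=T, k=F — not both ✓
  (2) b=F ⇒ k: vacuous ✓
  (3) {w, b}: 0/2 true — not all ✓
  (4) w=F, a=T — not both ✓
  (5) b=F, w=F — same ✓
  (6) {a, w}: 1 true — at least one ✓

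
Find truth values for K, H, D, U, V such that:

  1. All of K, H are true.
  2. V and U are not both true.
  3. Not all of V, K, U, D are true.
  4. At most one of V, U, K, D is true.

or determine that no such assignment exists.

K = True; H = True; D = False; U = False; V = False

  (1) {K, H}: all 2 true ✓
  (2) V=F, U=F — not both ✓
  (3) {V, K, U, D}: 1/4 true — not all ✓
  (4) {V, U, K, D}: 1 true — at most one ✓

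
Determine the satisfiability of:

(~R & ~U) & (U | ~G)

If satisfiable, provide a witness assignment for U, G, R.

U = False, G = False, R = False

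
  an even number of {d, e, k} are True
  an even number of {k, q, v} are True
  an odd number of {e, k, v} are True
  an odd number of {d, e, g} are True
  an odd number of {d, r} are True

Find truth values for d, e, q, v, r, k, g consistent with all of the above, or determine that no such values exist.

d=F; e=T; q=F; v=T; r=T; k=T; g=F

{d, e, k}: 2 true → even ✓
{k, q, v}: 2 true → even ✓
{e, k, v}: 3 true → odd ✓
{d, e, g}: 1 true → odd ✓
{d, r}: 1 true → odd ✓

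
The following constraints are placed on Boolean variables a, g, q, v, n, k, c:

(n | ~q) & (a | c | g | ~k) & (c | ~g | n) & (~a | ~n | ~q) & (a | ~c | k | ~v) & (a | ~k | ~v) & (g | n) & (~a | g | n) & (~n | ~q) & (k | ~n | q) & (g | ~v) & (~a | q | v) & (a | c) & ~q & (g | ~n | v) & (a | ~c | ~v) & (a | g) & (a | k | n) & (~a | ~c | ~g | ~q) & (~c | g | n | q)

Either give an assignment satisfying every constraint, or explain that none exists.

Unit clause (~q) forces q = False.
Set a = True.
  then (~a | q | v) forces v = True.
  then (g | ~v) forces g = True.
Set n = True.
  then (k | ~n | q) forces k = True.
Set c = True.
All clauses satisfied.

a: True; g: True; q: False; v: True; n: True; k: True; c: True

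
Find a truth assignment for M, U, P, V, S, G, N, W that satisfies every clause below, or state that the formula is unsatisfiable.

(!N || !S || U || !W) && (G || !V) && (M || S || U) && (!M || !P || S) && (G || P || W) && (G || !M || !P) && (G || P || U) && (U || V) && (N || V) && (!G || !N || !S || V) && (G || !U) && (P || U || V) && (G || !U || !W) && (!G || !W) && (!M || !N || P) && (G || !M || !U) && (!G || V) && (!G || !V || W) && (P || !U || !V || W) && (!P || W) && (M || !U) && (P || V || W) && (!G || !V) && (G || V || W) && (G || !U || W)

Case V = True:
  (G || !V) forces G = True.
  Clause (!G || !V) is falsified — contradiction.
Case V = False:
  (U || V) forces U = True.
  (N || V) forces N = True.
  (G || !U) forces G = True.
  Clause (!G || V) is falsified — contradiction.
Both cases fail, so the formula is unsatisfiable.

Unsatisfiable — no assignment works.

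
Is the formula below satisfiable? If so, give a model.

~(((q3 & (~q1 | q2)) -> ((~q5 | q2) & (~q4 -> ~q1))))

q1 = False; q2 = False; q3 = True; q4 = True; q5 = True

  ~(((q3 & (~q1 | q2)) -> ((~q5 | q2) & (~q4 -> ~q1)))) = True
    (q3 & (~q1 | q2)) -> ((~q5 | q2) & (~q4 -> ~q1)) = False
      q3 & (~q1 | q2) = True
        ~q1 | q2 = True
          ~q1 = True
      (~q5 | q2) & (~q4 -> ~q1) = False
        ~q5 | q2 = False
          ~q5 = False
        ~q4 -> ~q1 = True
          ~q4 = False
          ~q1 = True
The formula evaluates to True.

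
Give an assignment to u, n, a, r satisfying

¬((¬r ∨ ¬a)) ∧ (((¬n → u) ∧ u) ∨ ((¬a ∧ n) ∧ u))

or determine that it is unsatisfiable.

u = True, n = False, a = True, r = True

  ¬((¬r ∨ ¬a)) = True
    ¬r ∨ ¬a = False
      ¬r = False
      ¬a = False
  ((¬n → u) ∧ u) ∨ ((¬a ∧ n) ∧ u) = True
    (¬n → u) ∧ u = True
      ¬n → u = True
        ¬n = True
    (¬a ∧ n) ∧ u = False
      ¬a ∧ n = False
        ¬a = False
Both conjuncts True, so the formula holds.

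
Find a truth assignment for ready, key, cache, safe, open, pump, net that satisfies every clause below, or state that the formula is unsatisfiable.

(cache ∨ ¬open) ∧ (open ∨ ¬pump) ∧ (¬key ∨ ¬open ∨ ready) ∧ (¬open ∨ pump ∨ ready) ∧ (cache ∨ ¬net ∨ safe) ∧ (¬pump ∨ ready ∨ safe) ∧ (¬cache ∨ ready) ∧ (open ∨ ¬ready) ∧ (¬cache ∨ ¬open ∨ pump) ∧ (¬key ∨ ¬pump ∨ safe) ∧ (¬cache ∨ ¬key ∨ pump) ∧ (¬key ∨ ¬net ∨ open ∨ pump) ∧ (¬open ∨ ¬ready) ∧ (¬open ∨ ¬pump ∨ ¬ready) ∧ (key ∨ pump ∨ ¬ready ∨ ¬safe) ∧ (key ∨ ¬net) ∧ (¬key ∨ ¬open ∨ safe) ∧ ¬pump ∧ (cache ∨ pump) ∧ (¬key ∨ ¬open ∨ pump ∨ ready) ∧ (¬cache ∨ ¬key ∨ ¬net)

No satisfying assignment exists.

Case pump = True:
  Clause (¬pump) is falsified — contradiction.
Case pump = False:
  (cache ∨ pump) forces cache = True.
  (¬cache ∨ ready) forces ready = True.
  (open ∨ ¬ready) forces open = True.
  Clause (¬cache ∨ ¬open ∨ pump) is falsified — contradiction.
Both cases fail, so the formula is unsatisfiable.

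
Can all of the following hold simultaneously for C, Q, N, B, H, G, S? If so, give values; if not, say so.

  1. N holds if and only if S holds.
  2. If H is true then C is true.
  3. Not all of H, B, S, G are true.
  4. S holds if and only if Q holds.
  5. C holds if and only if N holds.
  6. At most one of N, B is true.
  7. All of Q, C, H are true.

C = True; Q = True; N = True; B = False; H = True; G = False; S = True

  (1) N=T, S=T — same ✓
  (2) H=T ⇒ C: T ✓
  (3) {H, B, S, G}: 2/4 true — not all ✓
  (4) S=T, Q=T — same ✓
  (5) C=T, N=T — same ✓
  (6) {N, B}: 1 true — at most one ✓
  (7) {Q, C, H}: all 3 true ✓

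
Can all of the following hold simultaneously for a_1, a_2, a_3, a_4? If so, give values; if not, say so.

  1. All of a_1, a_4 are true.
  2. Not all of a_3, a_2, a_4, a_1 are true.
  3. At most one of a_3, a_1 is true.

a_1=T, a_2=F, a_3=F, a_4=T

  (1) {a_1, a_4}: all 2 true ✓
  (2) {a_3, a_2, a_4, a_1}: 2/4 true — not all ✓
  (3) {a_3, a_1}: 1 true — at most one ✓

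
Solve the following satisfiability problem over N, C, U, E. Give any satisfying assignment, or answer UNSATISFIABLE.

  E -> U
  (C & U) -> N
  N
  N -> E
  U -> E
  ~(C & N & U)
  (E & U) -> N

N = True; C = False; U = True; E = True

Unit clause (N) forces N = True.
In (E | ~N) only E is left, so E = True.
In (~E | U) only U is left, so U = True.
In (~C | ~N | ~U) only ~C is left, so C = False.
Check each clause:
  (N): N holds.
  (~E | N | ~U): N holds.
  (~C | N | ~U): ~C holds.
  (~E | U): U holds.
  (E | ~N): E holds.
  (E | ~U): E holds.
  (~C | ~N | ~U): ~C holds.
All clauses satisfied.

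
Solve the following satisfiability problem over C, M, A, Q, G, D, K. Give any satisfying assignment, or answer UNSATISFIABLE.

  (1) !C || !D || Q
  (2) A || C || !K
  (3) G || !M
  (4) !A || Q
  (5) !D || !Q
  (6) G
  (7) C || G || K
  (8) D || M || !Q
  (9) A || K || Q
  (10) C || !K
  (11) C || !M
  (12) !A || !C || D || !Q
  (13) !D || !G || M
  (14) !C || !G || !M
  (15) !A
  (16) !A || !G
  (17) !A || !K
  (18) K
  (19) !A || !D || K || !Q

Unit clause (G) forces G = True.
Unit clause (!A) forces A = False.
Unit clause (K) forces K = True.
In (A || C || !K) only C is left, so C = True.
In (!C || !G || !M) only !M is left, so M = False.
In (!D || !G || M) only !D is left, so D = False.
In (D || M || !Q) only !Q is left, so Q = False.
All clauses satisfied.

C = True; M = False; A = False; Q = False; G = True; D = False; K = True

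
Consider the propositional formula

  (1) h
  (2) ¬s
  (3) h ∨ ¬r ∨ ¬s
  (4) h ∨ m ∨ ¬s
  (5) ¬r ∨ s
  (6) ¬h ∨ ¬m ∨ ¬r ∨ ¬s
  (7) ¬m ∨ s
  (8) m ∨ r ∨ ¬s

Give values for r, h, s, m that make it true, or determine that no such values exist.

r=F; h=T; s=F; m=F

Unit clause (h) forces h = True.
Unit clause (¬s) forces s = False.
In (¬r ∨ s) only ¬r is left, so r = False.
In (¬m ∨ s) only ¬m is left, so m = False.
Check each clause:
  (h): h holds.
  (¬s): ¬s holds.
  (h ∨ ¬r ∨ ¬s): h holds.
  (h ∨ m ∨ ¬s): h holds.
  (¬r ∨ s): ¬r holds.
  (¬h ∨ ¬m ∨ ¬r ∨ ¬s): ¬m holds.
  (¬m ∨ s): ¬m holds.
  (m ∨ r ∨ ¬s): ¬s holds.
All clauses satisfied.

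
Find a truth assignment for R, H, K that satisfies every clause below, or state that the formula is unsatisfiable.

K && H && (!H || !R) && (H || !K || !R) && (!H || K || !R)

Unit clause (K) forces K = True.
Unit clause (H) forces H = True.
In (!H || !R) only !R is left, so R = False.
All clauses satisfied.

R=F, H=T, K=T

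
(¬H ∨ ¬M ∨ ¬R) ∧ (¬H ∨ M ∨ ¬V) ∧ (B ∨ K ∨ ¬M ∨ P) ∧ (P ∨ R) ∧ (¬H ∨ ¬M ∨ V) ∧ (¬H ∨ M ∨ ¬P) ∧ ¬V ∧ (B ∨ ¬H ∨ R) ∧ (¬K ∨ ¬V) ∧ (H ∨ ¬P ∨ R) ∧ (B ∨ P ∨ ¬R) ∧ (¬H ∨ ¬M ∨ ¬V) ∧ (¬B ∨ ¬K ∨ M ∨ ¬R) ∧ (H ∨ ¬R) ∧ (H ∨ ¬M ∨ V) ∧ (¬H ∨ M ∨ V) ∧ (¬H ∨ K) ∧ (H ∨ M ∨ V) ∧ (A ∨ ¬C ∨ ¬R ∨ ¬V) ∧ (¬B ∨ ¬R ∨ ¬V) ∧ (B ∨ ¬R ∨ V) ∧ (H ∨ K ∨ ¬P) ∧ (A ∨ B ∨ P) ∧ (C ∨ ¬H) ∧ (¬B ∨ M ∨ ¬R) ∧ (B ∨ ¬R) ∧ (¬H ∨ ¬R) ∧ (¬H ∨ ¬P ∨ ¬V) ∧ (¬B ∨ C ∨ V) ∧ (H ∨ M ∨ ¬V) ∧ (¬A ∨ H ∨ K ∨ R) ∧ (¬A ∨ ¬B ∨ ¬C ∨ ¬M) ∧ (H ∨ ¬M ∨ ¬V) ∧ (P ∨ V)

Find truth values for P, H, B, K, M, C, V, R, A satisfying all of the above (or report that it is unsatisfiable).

UNSATISFIABLE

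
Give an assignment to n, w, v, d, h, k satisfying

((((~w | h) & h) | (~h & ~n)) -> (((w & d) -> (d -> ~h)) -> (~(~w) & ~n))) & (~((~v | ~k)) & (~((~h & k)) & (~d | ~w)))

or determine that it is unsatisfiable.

n: False, w: True, v: True, d: False, h: True, k: True

  (((~w | h) & h) | (~h & ~n)) -> (((w & d) -> (d -> ~h)) -> (~(~w) & ~n)) = True
    ((~w | h) & h) | (~h & ~n) = True
      (~w | h) & h = True
        ~w | h = True
          ~w = False
      ~h & ~n = False
        ~h = False
        ~n = True
    ((w & d) -> (d -> ~h)) -> (~(~w) & ~n) = True
      (w & d) -> (d -> ~h) = True
        w & d = False
        d -> ~h = True
          ~h = False
      ~(~w) & ~n = True
        ~(~w) = True
          ~w = False
        ~n = True
  ~((~v | ~k)) & (~((~h & k)) & (~d | ~w)) = True
    ~((~v | ~k)) = True
      ~v | ~k = False
        ~v = False
        ~k = False
    ~((~h & k)) & (~d | ~w) = True
      ~((~h & k)) = True
        ~h & k = False
          ~h = False
      ~d | ~w = True
        ~d = True
        ~w = False
Both conjuncts True, so the formula holds.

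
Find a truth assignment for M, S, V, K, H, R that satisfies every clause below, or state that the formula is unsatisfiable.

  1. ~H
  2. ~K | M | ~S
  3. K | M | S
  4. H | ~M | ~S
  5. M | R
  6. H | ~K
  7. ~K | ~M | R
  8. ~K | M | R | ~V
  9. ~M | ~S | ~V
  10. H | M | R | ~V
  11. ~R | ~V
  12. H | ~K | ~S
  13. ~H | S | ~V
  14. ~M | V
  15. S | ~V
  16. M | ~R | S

M = False, S = True, V = False, K = False, H = False, R = True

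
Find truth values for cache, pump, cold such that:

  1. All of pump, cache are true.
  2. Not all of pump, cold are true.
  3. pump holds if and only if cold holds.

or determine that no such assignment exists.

Case cold = True:
  (1) forces pump = True.
  Constraint (2) is violated (pump=T, cold=T) — contradiction.
Case cold = False:
  (1) forces pump = True.
  Constraint (3) is violated (pump=T, cold=F) — contradiction.
Both cases fail — unsatisfiable.

Unsatisfiable — no assignment works.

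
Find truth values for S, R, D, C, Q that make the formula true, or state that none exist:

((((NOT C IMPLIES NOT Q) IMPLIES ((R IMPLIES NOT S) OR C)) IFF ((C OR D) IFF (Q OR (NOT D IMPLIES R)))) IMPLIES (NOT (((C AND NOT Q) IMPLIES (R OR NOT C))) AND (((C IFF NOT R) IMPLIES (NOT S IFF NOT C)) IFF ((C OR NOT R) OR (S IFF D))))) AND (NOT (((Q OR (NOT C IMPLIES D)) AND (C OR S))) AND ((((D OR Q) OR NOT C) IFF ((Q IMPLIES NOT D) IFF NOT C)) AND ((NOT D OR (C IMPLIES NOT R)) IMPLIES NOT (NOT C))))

Case C = True: the conjunct NOT (((Q OR (NOT C IMPLIES D)) AND (C OR S))) becomes NOT ((True AND True)) = False.
Case C = False: the conjunct (NOT D OR (C IMPLIES NOT R)) IMPLIES NOT (NOT C) becomes (NOT D OR True) IMPLIES NOT True = False.
Both cases fail — unsatisfiable.

Unsatisfiable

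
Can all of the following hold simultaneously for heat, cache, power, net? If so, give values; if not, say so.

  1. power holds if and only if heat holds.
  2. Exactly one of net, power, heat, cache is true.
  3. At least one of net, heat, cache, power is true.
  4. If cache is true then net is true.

heat: False; cache: False; power: False; net: True

  (1) power=F, heat=F — same ✓
  (2) {net, power, heat, cache}: 1 true — exactly one ✓
  (3) {net, heat, cache, power}: 1 true — at least one ✓
  (4) cache=F ⇒ net: vacuous ✓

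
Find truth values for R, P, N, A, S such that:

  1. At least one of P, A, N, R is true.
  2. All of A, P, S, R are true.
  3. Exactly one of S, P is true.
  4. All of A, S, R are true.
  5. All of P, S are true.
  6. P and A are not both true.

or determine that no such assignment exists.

Case P = True:
  (2) forces A = True.
  Constraint (6) is violated (P=T, A=T) — contradiction.
Case P = False:
  Constraint (2) is violated (P=F) — contradiction.
Both cases fail — unsatisfiable.

No satisfying assignment exists.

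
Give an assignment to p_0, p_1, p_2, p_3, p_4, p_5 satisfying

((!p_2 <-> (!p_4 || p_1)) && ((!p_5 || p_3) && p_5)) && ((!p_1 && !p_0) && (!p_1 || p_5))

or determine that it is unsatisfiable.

p_0: False, p_1: False, p_2: False, p_3: True, p_4: False, p_5: True

  (!p_2 <-> (!p_4 || p_1)) && ((!p_5 || p_3) && p_5) = True
    !p_2 <-> (!p_4 || p_1) = True
      !p_2 = True
      !p_4 || p_1 = True
        !p_4 = True
    (!p_5 || p_3) && p_5 = True
      !p_5 || p_3 = True
        !p_5 = False
  (!p_1 && !p_0) && (!p_1 || p_5) = True
    !p_1 && !p_0 = True
      !p_1 = True
      !p_0 = True
    !p_1 || p_5 = True
      !p_1 = True
Both conjuncts True, so the formula holds.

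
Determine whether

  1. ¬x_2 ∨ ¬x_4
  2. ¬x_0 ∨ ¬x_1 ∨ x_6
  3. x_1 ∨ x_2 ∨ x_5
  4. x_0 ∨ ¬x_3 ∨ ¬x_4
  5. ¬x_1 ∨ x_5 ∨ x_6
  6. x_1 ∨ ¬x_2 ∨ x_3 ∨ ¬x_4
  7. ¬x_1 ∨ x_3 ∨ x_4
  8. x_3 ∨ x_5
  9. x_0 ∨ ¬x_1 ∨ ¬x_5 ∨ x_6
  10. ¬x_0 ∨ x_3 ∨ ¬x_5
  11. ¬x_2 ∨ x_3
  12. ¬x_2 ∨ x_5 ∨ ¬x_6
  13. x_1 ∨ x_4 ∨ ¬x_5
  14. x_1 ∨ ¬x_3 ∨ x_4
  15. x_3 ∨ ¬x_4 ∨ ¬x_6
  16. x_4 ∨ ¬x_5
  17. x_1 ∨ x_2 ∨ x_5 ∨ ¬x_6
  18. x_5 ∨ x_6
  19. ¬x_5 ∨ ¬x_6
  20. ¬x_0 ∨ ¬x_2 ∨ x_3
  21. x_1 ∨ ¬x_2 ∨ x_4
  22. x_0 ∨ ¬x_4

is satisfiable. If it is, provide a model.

Set x_0 = True.
Set x_1 = False.
Try x_2 = True:
  (¬x_2 ∨ ¬x_4) forces x_4 = False.
  clause (x_1 ∨ ¬x_2 ∨ x_4) is falsified — backtrack.
So x_2 = False.
  then (x_1 ∨ x_2 ∨ x_5) forces x_5 = True.
  then (¬x_0 ∨ x_3 ∨ ¬x_5) forces x_3 = True.
  then (x_1 ∨ x_4 ∨ ¬x_5) forces x_4 = True.
  then (¬x_5 ∨ ¬x_6) forces x_6 = False.
All clauses satisfied.

x_0 = True, x_1 = False, x_2 = False, x_3 = True, x_4 = True, x_5 = True, x_6 = False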